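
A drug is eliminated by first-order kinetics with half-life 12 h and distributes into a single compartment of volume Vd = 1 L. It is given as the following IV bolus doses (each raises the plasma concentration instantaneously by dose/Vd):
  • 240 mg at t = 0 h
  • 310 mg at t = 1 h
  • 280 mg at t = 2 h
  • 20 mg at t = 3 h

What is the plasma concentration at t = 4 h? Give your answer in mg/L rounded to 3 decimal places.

719.495 mg/L

k = ln 2 / 12 = 0.05776 per h
Dose 1 (240 mg at t=0 h): 240·exp(−0.05776·4) = 190.488 mg/L
Dose 2 (310 mg at t=1 h): 310·exp(−0.05776·3) = 260.678 mg/L
Dose 3 (280 mg at t=2 h): 280·exp(−0.05776·2) = 249.452 mg/L
Dose 4 (20 mg at t=3 h): 20·exp(−0.05776·1) = 18.877 mg/L
C(4) = 190.488 + 260.678 + 249.452 + 18.877 = 719.495 mg/L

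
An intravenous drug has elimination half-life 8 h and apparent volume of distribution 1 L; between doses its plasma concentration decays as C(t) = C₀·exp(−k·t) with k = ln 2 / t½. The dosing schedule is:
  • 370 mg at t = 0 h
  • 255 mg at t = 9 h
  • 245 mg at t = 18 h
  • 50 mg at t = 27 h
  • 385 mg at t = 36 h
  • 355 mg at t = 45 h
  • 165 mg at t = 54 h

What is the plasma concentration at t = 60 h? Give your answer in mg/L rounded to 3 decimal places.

257.437 mg/L

k = ln 2 / 8 = 0.08664 per h
Dose 1 (370 mg at t=0 h): 370·exp(−0.08664·60) = 2.044 mg/L
Dose 2 (255 mg at t=9 h): 255·exp(−0.08664·51) = 3.072 mg/L
Dose 3 (245 mg at t=18 h): 245·exp(−0.08664·42) = 6.438 mg/L
Dose 4 (50 mg at t=27 h): 50·exp(−0.08664·33) = 2.866 mg/L
Dose 5 (385 mg at t=36 h): 385·exp(−0.08664·24) = 48.125 mg/L
Dose 6 (355 mg at t=45 h): 355·exp(−0.08664·15) = 96.783 mg/L
Dose 7 (165 mg at t=54 h): 165·exp(−0.08664·6) = 98.110 mg/L
C(60) = 2.044 + 3.072 + 6.438 + 2.866 + 48.125 + 96.783 + 98.110 = 257.437 mg/L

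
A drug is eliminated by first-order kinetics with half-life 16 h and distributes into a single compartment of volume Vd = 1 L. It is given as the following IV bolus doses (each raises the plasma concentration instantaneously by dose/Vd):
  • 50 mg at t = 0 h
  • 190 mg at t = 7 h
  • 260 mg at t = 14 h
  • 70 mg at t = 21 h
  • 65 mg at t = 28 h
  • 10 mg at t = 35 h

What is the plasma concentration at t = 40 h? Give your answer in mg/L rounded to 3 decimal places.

k = ln 2 / 16 = 0.04332 per h
Dose 1 (50 mg at t=0 h): 50·exp(−0.04332·40) = 8.839 mg/L
Dose 2 (190 mg at t=7 h): 190·exp(−0.04332·33) = 45.486 mg/L
Dose 3 (260 mg at t=14 h): 260·exp(−0.04332·26) = 84.295 mg/L
Dose 4 (70 mg at t=21 h): 70·exp(−0.04332·19) = 30.734 mg/L
Dose 5 (65 mg at t=28 h): 65·exp(−0.04332·12) = 38.649 mg/L
Dose 6 (10 mg at t=35 h): 10·exp(−0.04332·5) = 8.052 mg/L
C(40) = 8.839 + 45.486 + 84.295 + 30.734 + 38.649 + 8.052 = 216.056 mg/L

216.056 mg/L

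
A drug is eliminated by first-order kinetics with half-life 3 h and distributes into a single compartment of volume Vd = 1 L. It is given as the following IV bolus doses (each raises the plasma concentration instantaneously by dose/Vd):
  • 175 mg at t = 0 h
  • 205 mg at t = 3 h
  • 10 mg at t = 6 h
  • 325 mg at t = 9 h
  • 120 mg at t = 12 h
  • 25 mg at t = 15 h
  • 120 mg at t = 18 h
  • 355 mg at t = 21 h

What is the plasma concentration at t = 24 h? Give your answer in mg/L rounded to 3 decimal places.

230.723 mg/L

k = ln 2 / 3 = 0.23105 per h
Dose 1 (175 mg at t=0 h): 175·exp(−0.23105·24) = 0.684 mg/L
Dose 2 (205 mg at t=3 h): 205·exp(−0.23105·21) = 1.602 mg/L
Dose 3 (10 mg at t=6 h): 10·exp(−0.23105·18) = 0.156 mg/L
Dose 4 (325 mg at t=9 h): 325·exp(−0.23105·15) = 10.156 mg/L
Dose 5 (120 mg at t=12 h): 120·exp(−0.23105·12) = 7.500 mg/L
Dose 6 (25 mg at t=15 h): 25·exp(−0.23105·9) = 3.125 mg/L
Dose 7 (120 mg at t=18 h): 120·exp(−0.23105·6) = 30.000 mg/L
Dose 8 (355 mg at t=21 h): 355·exp(−0.23105·3) = 177.500 mg/L
C(24) = 0.684 + 1.602 + 0.156 + 10.156 + 7.500 + 3.125 + 30.000 + 177.500 = 230.723 mg/L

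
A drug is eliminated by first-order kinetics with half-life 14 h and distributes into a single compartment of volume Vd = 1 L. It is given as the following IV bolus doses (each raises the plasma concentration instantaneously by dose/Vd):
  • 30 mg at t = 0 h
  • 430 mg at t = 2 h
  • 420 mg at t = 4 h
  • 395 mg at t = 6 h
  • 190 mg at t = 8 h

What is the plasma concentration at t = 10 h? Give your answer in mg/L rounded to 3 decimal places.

1115.833 mg/L

k = ln 2 / 14 = 0.04951 per h
Dose 1 (30 mg at t=0 h): 30·exp(−0.04951·10) = 18.285 mg/L
Dose 2 (430 mg at t=2 h): 430·exp(−0.04951·8) = 289.369 mg/L
Dose 3 (420 mg at t=4 h): 420·exp(−0.04951·6) = 312.059 mg/L
Dose 4 (395 mg at t=6 h): 395·exp(−0.04951·4) = 324.032 mg/L
Dose 5 (190 mg at t=8 h): 190·exp(−0.04951·2) = 172.087 mg/L
C(10) = 18.285 + 289.369 + 312.059 + 324.032 + 172.087 = 1115.833 mg/L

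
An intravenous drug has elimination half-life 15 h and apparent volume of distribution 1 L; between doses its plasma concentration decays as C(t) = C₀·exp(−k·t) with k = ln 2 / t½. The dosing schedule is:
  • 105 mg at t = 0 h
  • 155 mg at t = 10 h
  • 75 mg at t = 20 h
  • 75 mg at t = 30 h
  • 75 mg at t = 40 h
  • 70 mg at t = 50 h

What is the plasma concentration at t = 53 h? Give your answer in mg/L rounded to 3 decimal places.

174.623 mg/L

k = ln 2 / 15 = 0.04621 per h
Dose 1 (105 mg at t=0 h): 105·exp(−0.04621·53) = 9.069 mg/L
Dose 2 (155 mg at t=10 h): 155·exp(−0.04621·43) = 21.251 mg/L
Dose 3 (75 mg at t=20 h): 75·exp(−0.04621·33) = 16.323 mg/L
Dose 4 (75 mg at t=30 h): 75·exp(−0.04621·23) = 25.911 mg/L
Dose 5 (75 mg at t=40 h): 75·exp(−0.04621·13) = 41.131 mg/L
Dose 6 (70 mg at t=50 h): 70·exp(−0.04621·3) = 60.939 mg/L
C(53) = 9.069 + 21.251 + 16.323 + 25.911 + 41.131 + 60.939 = 174.623 mg/L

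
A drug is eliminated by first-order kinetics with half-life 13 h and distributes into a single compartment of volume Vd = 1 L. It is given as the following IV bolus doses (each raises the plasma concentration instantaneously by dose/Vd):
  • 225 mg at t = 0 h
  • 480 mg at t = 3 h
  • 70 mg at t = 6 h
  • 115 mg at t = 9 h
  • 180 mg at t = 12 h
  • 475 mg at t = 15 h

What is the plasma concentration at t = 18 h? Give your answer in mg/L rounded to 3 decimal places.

945.487 mg/L

k = ln 2 / 13 = 0.05332 per h
Dose 1 (225 mg at t=0 h): 225·exp(−0.05332·18) = 86.173 mg/L
Dose 2 (480 mg at t=3 h): 480·exp(−0.05332·15) = 215.724 mg/L
Dose 3 (70 mg at t=6 h): 70·exp(−0.05332·12) = 36.917 mg/L
Dose 4 (115 mg at t=9 h): 115·exp(−0.05332·9) = 71.169 mg/L
Dose 5 (180 mg at t=12 h): 180·exp(−0.05332·6) = 130.718 mg/L
Dose 6 (475 mg at t=15 h): 475·exp(−0.05332·3) = 404.786 mg/L
C(18) = 86.173 + 215.724 + 36.917 + 71.169 + 130.718 + 404.786 = 945.487 mg/L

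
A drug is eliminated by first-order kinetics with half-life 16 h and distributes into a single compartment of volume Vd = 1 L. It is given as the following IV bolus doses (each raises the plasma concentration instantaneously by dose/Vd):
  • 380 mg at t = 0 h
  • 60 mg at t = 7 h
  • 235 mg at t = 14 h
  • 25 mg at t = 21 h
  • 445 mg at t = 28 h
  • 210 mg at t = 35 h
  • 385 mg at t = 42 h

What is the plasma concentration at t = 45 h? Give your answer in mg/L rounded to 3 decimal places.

k = ln 2 / 16 = 0.04332 per h
Dose 1 (380 mg at t=0 h): 380·exp(−0.04332·45) = 54.092 mg/L
Dose 2 (60 mg at t=7 h): 60·exp(−0.04332·38) = 11.567 mg/L
Dose 3 (235 mg at t=14 h): 235·exp(−0.04332·31) = 61.351 mg/L
Dose 4 (25 mg at t=21 h): 25·exp(−0.04332·24) = 8.839 mg/L
Dose 5 (445 mg at t=28 h): 445·exp(−0.04332·17) = 213.067 mg/L
Dose 6 (210 mg at t=35 h): 210·exp(−0.04332·10) = 136.168 mg/L
Dose 7 (385 mg at t=42 h): 385·exp(−0.04332·3) = 338.079 mg/L
C(45) = 54.092 + 11.567 + 61.351 + 8.839 + 213.067 + 136.168 + 338.079 = 823.162 mg/L

823.162 mg/L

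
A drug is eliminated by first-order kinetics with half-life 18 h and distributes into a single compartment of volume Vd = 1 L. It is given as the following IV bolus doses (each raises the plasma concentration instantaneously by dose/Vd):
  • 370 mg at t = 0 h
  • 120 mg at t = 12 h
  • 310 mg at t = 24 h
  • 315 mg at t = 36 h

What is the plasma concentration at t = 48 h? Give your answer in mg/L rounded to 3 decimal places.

k = ln 2 / 18 = 0.03851 per h
Dose 1 (370 mg at t=0 h): 370·exp(−0.03851·48) = 58.271 mg/L
Dose 2 (120 mg at t=12 h): 120·exp(−0.03851·36) = 30.000 mg/L
Dose 3 (310 mg at t=24 h): 310·exp(−0.03851·24) = 123.024 mg/L
Dose 4 (315 mg at t=36 h): 315·exp(−0.03851·12) = 198.438 mg/L
C(48) = 58.271 + 30.000 + 123.024 + 198.438 = 409.732 mg/L

409.732 mg/L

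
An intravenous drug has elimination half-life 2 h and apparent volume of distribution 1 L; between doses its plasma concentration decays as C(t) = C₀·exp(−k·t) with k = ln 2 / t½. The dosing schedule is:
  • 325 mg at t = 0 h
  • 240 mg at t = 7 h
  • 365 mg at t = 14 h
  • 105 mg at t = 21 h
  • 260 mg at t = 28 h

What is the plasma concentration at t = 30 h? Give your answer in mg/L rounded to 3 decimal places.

136.159 mg/L

k = ln 2 / 2 = 0.34657 per h
Dose 1 (325 mg at t=0 h): 325·exp(−0.34657·30) = 0.010 mg/L
Dose 2 (240 mg at t=7 h): 240·exp(−0.34657·23) = 0.083 mg/L
Dose 3 (365 mg at t=14 h): 365·exp(−0.34657·16) = 1.426 mg/L
Dose 4 (105 mg at t=21 h): 105·exp(−0.34657·9) = 4.640 mg/L
Dose 5 (260 mg at t=28 h): 260·exp(−0.34657·2) = 130.000 mg/L
C(30) = 0.010 + 0.083 + 1.426 + 4.640 + 130.000 = 136.159 mg/L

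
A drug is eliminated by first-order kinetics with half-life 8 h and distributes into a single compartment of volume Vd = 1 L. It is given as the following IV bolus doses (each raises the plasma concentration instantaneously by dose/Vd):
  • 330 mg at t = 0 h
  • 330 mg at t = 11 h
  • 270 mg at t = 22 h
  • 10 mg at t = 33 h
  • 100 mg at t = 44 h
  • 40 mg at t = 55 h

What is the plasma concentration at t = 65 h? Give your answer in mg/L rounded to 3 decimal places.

k = ln 2 / 8 = 0.08664 per h
Dose 1 (330 mg at t=0 h): 330·exp(−0.08664·65) = 1.182 mg/L
Dose 2 (330 mg at t=11 h): 330·exp(−0.08664·54) = 3.066 mg/L
Dose 3 (270 mg at t=22 h): 270·exp(−0.08664·43) = 6.506 mg/L
Dose 4 (10 mg at t=33 h): 10·exp(−0.08664·32) = 0.625 mg/L
Dose 5 (100 mg at t=44 h): 100·exp(−0.08664·21) = 16.210 mg/L
Dose 6 (40 mg at t=55 h): 40·exp(−0.08664·10) = 16.818 mg/L
C(65) = 1.182 + 3.066 + 6.506 + 0.625 + 16.210 + 16.818 = 44.408 mg/L

44.408 mg/L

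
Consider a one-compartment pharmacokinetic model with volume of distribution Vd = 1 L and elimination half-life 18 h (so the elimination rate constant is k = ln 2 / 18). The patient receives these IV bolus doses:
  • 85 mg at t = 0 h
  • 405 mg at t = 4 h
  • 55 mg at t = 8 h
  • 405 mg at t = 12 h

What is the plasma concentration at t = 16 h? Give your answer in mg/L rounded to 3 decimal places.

k = ln 2 / 18 = 0.03851 per h
Dose 1 (85 mg at t=0 h): 85·exp(−0.03851·16) = 45.903 mg/L
Dose 2 (405 mg at t=4 h): 405·exp(−0.03851·12) = 255.134 mg/L
Dose 3 (55 mg at t=8 h): 55·exp(−0.03851·8) = 40.418 mg/L
Dose 4 (405 mg at t=12 h): 405·exp(−0.03851·4) = 347.184 mg/L
C(16) = 45.903 + 255.134 + 40.418 + 347.184 = 688.638 mg/L

688.638 mg/L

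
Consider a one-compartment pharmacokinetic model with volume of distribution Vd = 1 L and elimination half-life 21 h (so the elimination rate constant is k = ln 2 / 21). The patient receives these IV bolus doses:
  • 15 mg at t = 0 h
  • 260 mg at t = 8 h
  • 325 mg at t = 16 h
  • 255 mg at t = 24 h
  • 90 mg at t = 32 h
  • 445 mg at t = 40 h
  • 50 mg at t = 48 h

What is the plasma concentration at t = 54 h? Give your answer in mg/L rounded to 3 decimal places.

611.822 mg/L

k = ln 2 / 21 = 0.03301 per h
Dose 1 (15 mg at t=0 h): 15·exp(−0.03301·54) = 2.524 mg/L
Dose 2 (260 mg at t=8 h): 260·exp(−0.03301·46) = 56.961 mg/L
Dose 3 (325 mg at t=16 h): 325·exp(−0.03301·38) = 92.718 mg/L
Dose 4 (255 mg at t=24 h): 255·exp(−0.03301·30) = 94.732 mg/L
Dose 5 (90 mg at t=32 h): 90·exp(−0.03301·22) = 43.539 mg/L
Dose 6 (445 mg at t=40 h): 445·exp(−0.03301·14) = 280.332 mg/L
Dose 7 (50 mg at t=48 h): 50·exp(−0.03301·6) = 41.017 mg/L
C(54) = 2.524 + 56.961 + 92.718 + 94.732 + 43.539 + 280.332 + 41.017 = 611.822 mg/L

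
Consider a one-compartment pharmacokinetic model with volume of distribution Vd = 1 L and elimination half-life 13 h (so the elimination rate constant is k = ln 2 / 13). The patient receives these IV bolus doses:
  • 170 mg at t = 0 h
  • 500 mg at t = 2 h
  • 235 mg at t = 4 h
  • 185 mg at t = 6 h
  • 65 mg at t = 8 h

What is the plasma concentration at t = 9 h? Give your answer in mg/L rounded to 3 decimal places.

k = ln 2 / 13 = 0.05332 per h
Dose 1 (170 mg at t=0 h): 170·exp(−0.05332·9) = 105.207 mg/L
Dose 2 (500 mg at t=2 h): 500·exp(−0.05332·7) = 344.252 mg/L
Dose 3 (235 mg at t=4 h): 235·exp(−0.05332·5) = 180.006 mg/L
Dose 4 (185 mg at t=6 h): 185·exp(−0.05332·3) = 157.653 mg/L
Dose 5 (65 mg at t=8 h): 65·exp(−0.05332·1) = 61.625 mg/L
C(9) = 105.207 + 344.252 + 180.006 + 157.653 + 61.625 = 848.744 mg/L

848.744 mg/L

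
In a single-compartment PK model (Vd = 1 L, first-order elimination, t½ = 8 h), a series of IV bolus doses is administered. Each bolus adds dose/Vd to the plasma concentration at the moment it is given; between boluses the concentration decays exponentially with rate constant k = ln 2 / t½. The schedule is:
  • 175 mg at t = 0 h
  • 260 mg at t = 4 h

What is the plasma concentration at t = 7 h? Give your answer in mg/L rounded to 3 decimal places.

295.907 mg/L

k = ln 2 / 8 = 0.08664 per h
Dose 1 (175 mg at t=0 h): 175·exp(−0.08664·7) = 95.419 mg/L
Dose 2 (260 mg at t=4 h): 260·exp(−0.08664·3) = 200.487 mg/L
C(7) = 95.419 + 200.487 = 295.907 mg/L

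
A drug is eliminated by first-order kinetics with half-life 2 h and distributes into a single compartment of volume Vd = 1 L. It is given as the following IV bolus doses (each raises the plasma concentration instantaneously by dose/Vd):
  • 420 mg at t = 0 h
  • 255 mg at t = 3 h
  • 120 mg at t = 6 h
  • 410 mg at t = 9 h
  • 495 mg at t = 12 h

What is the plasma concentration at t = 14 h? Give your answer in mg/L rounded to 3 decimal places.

336.394 mg/L

k = ln 2 / 2 = 0.34657 per h
Dose 1 (420 mg at t=0 h): 420·exp(−0.34657·14) = 3.281 mg/L
Dose 2 (255 mg at t=3 h): 255·exp(−0.34657·11) = 5.635 mg/L
Dose 3 (120 mg at t=6 h): 120·exp(−0.34657·8) = 7.500 mg/L
Dose 4 (410 mg at t=9 h): 410·exp(−0.34657·5) = 72.478 mg/L
Dose 5 (495 mg at t=12 h): 495·exp(−0.34657·2) = 247.500 mg/L
C(14) = 3.281 + 5.635 + 7.500 + 72.478 + 247.500 = 336.394 mg/L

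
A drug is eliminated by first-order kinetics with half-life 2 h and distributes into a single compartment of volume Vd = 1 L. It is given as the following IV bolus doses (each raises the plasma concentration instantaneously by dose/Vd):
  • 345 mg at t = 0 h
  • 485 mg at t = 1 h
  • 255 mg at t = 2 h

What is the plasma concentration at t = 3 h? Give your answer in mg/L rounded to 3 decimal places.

544.788 mg/L

k = ln 2 / 2 = 0.34657 per h
Dose 1 (345 mg at t=0 h): 345·exp(−0.34657·3) = 121.976 mg/L
Dose 2 (485 mg at t=1 h): 485·exp(−0.34657·2) = 242.500 mg/L
Dose 3 (255 mg at t=2 h): 255·exp(−0.34657·1) = 180.312 mg/L
C(3) = 121.976 + 242.500 + 180.312 = 544.788 mg/L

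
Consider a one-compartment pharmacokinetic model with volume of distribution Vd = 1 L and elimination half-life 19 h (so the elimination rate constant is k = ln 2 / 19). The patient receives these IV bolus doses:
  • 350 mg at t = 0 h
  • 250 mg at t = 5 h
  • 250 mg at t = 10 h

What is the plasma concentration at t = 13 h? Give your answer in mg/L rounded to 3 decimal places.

k = ln 2 / 19 = 0.03648 per h
Dose 1 (350 mg at t=0 h): 350·exp(−0.03648·13) = 217.821 mg/L
Dose 2 (250 mg at t=5 h): 250·exp(−0.03648·8) = 186.720 mg/L
Dose 3 (250 mg at t=10 h): 250·exp(−0.03648·3) = 224.083 mg/L
C(13) = 217.821 + 186.720 + 224.083 = 628.624 mg/L

628.624 mg/L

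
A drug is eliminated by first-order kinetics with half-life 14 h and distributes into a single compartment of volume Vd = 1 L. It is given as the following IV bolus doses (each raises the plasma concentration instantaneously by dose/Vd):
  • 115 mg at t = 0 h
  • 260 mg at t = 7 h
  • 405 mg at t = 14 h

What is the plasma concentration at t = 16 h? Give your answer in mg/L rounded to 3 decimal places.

585.412 mg/L

k = ln 2 / 14 = 0.04951 per h
Dose 1 (115 mg at t=0 h): 115·exp(−0.04951·16) = 52.079 mg/L
Dose 2 (260 mg at t=7 h): 260·exp(−0.04951·9) = 166.515 mg/L
Dose 3 (405 mg at t=14 h): 405·exp(−0.04951·2) = 366.818 mg/L
C(16) = 52.079 + 166.515 + 366.818 = 585.412 mg/L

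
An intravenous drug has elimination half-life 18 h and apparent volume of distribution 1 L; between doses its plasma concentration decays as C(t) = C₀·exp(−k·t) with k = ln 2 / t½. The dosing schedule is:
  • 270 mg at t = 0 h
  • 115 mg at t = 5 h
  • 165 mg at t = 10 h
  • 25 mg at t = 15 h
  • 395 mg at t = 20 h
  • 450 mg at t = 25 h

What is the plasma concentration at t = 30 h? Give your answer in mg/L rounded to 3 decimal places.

k = ln 2 / 18 = 0.03851 per h
Dose 1 (270 mg at t=0 h): 270·exp(−0.03851·30) = 85.045 mg/L
Dose 2 (115 mg at t=5 h): 115·exp(−0.03851·25) = 43.914 mg/L
Dose 3 (165 mg at t=10 h): 165·exp(−0.03851·20) = 76.385 mg/L
Dose 4 (25 mg at t=15 h): 25·exp(−0.03851·15) = 14.031 mg/L
Dose 5 (395 mg at t=20 h): 395·exp(−0.03851·10) = 268.756 mg/L
Dose 6 (450 mg at t=25 h): 450·exp(−0.03851·5) = 371.187 mg/L
C(30) = 85.045 + 43.914 + 76.385 + 14.031 + 268.756 + 371.187 = 859.317 mg/L

859.317 mg/L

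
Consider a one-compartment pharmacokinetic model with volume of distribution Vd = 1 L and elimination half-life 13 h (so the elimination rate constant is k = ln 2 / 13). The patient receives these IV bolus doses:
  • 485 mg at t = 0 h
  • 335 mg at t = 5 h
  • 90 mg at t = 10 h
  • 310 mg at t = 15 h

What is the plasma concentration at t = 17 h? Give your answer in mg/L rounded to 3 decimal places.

713.206 mg/L

k = ln 2 / 13 = 0.05332 per h
Dose 1 (485 mg at t=0 h): 485·exp(−0.05332·17) = 195.924 mg/L
Dose 2 (335 mg at t=5 h): 335·exp(−0.05332·12) = 176.673 mg/L
Dose 3 (90 mg at t=10 h): 90·exp(−0.05332·7) = 61.965 mg/L
Dose 4 (310 mg at t=15 h): 310·exp(−0.05332·2) = 278.644 mg/L
C(17) = 195.924 + 176.673 + 61.965 + 278.644 = 713.206 mg/L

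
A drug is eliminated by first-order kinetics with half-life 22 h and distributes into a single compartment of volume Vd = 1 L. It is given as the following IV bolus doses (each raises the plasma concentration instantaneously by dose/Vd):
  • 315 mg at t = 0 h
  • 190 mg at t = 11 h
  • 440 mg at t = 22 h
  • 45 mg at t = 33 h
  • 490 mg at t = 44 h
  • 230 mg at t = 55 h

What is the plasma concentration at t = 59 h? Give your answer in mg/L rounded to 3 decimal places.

k = ln 2 / 22 = 0.03151 per h
Dose 1 (315 mg at t=0 h): 315·exp(−0.03151·59) = 49.091 mg/L
Dose 2 (190 mg at t=11 h): 190·exp(−0.03151·48) = 41.876 mg/L
Dose 3 (440 mg at t=22 h): 440·exp(−0.03151·37) = 137.143 mg/L
Dose 4 (45 mg at t=33 h): 45·exp(−0.03151·26) = 19.836 mg/L
Dose 5 (490 mg at t=44 h): 490·exp(−0.03151·15) = 305.456 mg/L
Dose 6 (230 mg at t=55 h): 230·exp(−0.03151·4) = 202.766 mg/L
C(59) = 49.091 + 41.876 + 137.143 + 19.836 + 305.456 + 202.766 = 756.168 mg/L

756.168 mg/L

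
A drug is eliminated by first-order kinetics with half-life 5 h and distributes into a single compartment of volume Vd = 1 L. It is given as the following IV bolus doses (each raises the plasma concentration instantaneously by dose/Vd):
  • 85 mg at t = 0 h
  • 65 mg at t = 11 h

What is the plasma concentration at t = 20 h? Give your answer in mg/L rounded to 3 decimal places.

23.979 mg/L

k = ln 2 / 5 = 0.13863 per h
Dose 1 (85 mg at t=0 h): 85·exp(−0.13863·20) = 5.312 mg/L
Dose 2 (65 mg at t=11 h): 65·exp(−0.13863·9) = 18.666 mg/L
C(20) = 5.312 + 18.666 = 23.979 mg/L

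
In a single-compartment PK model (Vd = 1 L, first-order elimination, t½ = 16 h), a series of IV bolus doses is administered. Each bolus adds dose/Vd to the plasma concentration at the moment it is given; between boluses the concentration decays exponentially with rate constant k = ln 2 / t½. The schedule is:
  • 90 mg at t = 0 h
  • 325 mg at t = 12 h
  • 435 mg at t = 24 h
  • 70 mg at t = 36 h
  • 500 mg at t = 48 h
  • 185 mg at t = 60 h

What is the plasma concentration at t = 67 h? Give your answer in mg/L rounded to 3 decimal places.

476.876 mg/L

k = ln 2 / 16 = 0.04332 per h
Dose 1 (90 mg at t=0 h): 90·exp(−0.04332·67) = 4.939 mg/L
Dose 2 (325 mg at t=12 h): 325·exp(−0.04332·55) = 29.998 mg/L
Dose 3 (435 mg at t=24 h): 435·exp(−0.04332·43) = 67.526 mg/L
Dose 4 (70 mg at t=36 h): 70·exp(−0.04332·31) = 18.275 mg/L
Dose 5 (500 mg at t=48 h): 500·exp(−0.04332·19) = 219.532 mg/L
Dose 6 (185 mg at t=60 h): 185·exp(−0.04332·7) = 136.606 mg/L
C(67) = 4.939 + 29.998 + 67.526 + 18.275 + 219.532 + 136.606 = 476.876 mg/L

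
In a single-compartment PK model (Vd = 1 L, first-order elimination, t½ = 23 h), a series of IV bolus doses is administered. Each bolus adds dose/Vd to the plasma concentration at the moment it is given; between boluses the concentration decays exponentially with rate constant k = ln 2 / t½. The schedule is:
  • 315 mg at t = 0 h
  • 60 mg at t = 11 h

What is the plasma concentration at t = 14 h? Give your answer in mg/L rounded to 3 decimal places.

261.387 mg/L

k = ln 2 / 23 = 0.03014 per h
Dose 1 (315 mg at t=0 h): 315·exp(−0.03014·14) = 206.574 mg/L
Dose 2 (60 mg at t=11 h): 60·exp(−0.03014·3) = 54.813 mg/L
C(14) = 206.574 + 54.813 = 261.387 mg/L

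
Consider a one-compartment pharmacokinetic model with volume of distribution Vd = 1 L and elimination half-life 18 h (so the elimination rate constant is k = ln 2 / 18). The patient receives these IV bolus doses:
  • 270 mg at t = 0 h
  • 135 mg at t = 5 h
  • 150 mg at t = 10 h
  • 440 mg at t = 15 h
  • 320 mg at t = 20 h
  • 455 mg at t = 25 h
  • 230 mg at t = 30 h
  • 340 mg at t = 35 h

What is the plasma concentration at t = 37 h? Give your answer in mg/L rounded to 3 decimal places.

k = ln 2 / 18 = 0.03851 per h
Dose 1 (270 mg at t=0 h): 270·exp(−0.03851·37) = 64.950 mg/L
Dose 2 (135 mg at t=5 h): 135·exp(−0.03851·32) = 39.370 mg/L
Dose 3 (150 mg at t=10 h): 150·exp(−0.03851·27) = 53.033 mg/L
Dose 4 (440 mg at t=15 h): 440·exp(−0.03851·22) = 188.594 mg/L
Dose 5 (320 mg at t=20 h): 320·exp(−0.03851·17) = 166.281 mg/L
Dose 6 (455 mg at t=25 h): 455·exp(−0.03851·12) = 286.632 mg/L
Dose 7 (230 mg at t=30 h): 230·exp(−0.03851·7) = 175.655 mg/L
Dose 8 (340 mg at t=35 h): 340·exp(−0.03851·2) = 314.797 mg/L
C(37) = 64.950 + 39.370 + 53.033 + 188.594 + 166.281 + 286.632 + 175.655 + 314.797 = 1289.313 mg/L

1289.313 mg/L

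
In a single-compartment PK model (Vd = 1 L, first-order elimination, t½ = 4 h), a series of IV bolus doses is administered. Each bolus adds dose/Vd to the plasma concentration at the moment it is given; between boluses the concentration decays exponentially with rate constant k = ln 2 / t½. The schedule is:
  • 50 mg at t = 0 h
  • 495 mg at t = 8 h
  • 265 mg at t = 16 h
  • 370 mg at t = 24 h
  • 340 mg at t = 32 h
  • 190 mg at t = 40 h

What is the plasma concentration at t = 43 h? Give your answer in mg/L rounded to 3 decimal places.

180.907 mg/L

k = ln 2 / 4 = 0.17329 per h
Dose 1 (50 mg at t=0 h): 50·exp(−0.17329·43) = 0.029 mg/L
Dose 2 (495 mg at t=8 h): 495·exp(−0.17329·35) = 1.150 mg/L
Dose 3 (265 mg at t=16 h): 265·exp(−0.17329·27) = 2.462 mg/L
Dose 4 (370 mg at t=24 h): 370·exp(−0.17329·19) = 13.750 mg/L
Dose 5 (340 mg at t=32 h): 340·exp(−0.17329·11) = 50.541 mg/L
Dose 6 (190 mg at t=40 h): 190·exp(−0.17329·3) = 112.975 mg/L
C(43) = 0.029 + 1.150 + 2.462 + 13.750 + 50.541 + 112.975 = 180.907 mg/L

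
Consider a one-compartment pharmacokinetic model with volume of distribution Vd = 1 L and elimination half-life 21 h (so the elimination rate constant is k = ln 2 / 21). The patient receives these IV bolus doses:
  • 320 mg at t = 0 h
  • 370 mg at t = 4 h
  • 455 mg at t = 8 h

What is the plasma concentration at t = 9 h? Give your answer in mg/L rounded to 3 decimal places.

k = ln 2 / 21 = 0.03301 per h
Dose 1 (320 mg at t=0 h): 320·exp(−0.03301·9) = 237.759 mg/L
Dose 2 (370 mg at t=4 h): 370·exp(−0.03301·5) = 313.710 mg/L
Dose 3 (455 mg at t=8 h): 455·exp(−0.03301·1) = 440.227 mg/L
C(9) = 237.759 + 313.710 + 440.227 = 991.696 mg/L

991.696 mg/L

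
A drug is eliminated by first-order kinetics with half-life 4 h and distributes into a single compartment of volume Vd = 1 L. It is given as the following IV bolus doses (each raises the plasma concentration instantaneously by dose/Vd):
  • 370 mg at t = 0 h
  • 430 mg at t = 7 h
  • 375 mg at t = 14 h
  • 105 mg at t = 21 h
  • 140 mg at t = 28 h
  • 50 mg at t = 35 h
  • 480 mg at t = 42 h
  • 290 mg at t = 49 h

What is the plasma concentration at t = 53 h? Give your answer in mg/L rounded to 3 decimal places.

221.434 mg/L

k = ln 2 / 4 = 0.17329 per h
Dose 1 (370 mg at t=0 h): 370·exp(−0.17329·53) = 0.038 mg/L
Dose 2 (430 mg at t=7 h): 430·exp(−0.17329·46) = 0.148 mg/L
Dose 3 (375 mg at t=14 h): 375·exp(−0.17329·39) = 0.436 mg/L
Dose 4 (105 mg at t=21 h): 105·exp(−0.17329·32) = 0.410 mg/L
Dose 5 (140 mg at t=28 h): 140·exp(−0.17329·25) = 1.839 mg/L
Dose 6 (50 mg at t=35 h): 50·exp(−0.17329·18) = 2.210 mg/L
Dose 7 (480 mg at t=42 h): 480·exp(−0.17329·11) = 71.352 mg/L
Dose 8 (290 mg at t=49 h): 290·exp(−0.17329·4) = 145.000 mg/L
C(53) = 0.038 + 0.148 + 0.436 + 0.410 + 1.839 + 2.210 + 71.352 + 145.000 = 221.434 mg/L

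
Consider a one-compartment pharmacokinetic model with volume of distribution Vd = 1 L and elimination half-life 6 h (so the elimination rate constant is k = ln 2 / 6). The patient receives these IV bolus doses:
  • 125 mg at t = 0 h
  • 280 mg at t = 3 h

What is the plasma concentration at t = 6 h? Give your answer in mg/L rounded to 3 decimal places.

260.490 mg/L

k = ln 2 / 6 = 0.11552 per h
Dose 1 (125 mg at t=0 h): 125·exp(−0.11552·6) = 62.500 mg/L
Dose 2 (280 mg at t=3 h): 280·exp(−0.11552·3) = 197.990 mg/L
C(6) = 62.500 + 197.990 = 260.490 mg/L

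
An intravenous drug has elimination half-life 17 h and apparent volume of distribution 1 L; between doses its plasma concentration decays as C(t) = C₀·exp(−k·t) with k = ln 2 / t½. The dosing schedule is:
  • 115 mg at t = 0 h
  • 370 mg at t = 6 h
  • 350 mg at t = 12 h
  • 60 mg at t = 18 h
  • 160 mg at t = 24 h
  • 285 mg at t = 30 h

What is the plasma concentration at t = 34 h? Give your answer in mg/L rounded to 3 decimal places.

k = ln 2 / 17 = 0.04077 per h
Dose 1 (115 mg at t=0 h): 115·exp(−0.04077·34) = 28.750 mg/L
Dose 2 (370 mg at t=6 h): 370·exp(−0.04077·28) = 118.137 mg/L
Dose 3 (350 mg at t=12 h): 350·exp(−0.04077·22) = 142.725 mg/L
Dose 4 (60 mg at t=18 h): 60·exp(−0.04077·16) = 31.248 mg/L
Dose 5 (160 mg at t=24 h): 160·exp(−0.04077·10) = 106.425 mg/L
Dose 6 (285 mg at t=30 h): 285·exp(−0.04077·4) = 242.111 mg/L
C(34) = 28.750 + 118.137 + 142.725 + 31.248 + 106.425 + 242.111 = 669.397 mg/L

669.397 mg/L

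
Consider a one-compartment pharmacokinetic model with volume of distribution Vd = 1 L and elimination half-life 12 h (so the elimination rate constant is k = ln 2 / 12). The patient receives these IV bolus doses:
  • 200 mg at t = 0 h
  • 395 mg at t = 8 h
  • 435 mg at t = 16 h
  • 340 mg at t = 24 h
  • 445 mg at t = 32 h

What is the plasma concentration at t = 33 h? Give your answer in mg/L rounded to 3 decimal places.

k = ln 2 / 12 = 0.05776 per h
Dose 1 (200 mg at t=0 h): 200·exp(−0.05776·33) = 29.730 mg/L
Dose 2 (395 mg at t=8 h): 395·exp(−0.05776·25) = 93.208 mg/L
Dose 3 (435 mg at t=16 h): 435·exp(−0.05776·17) = 162.941 mg/L
Dose 4 (340 mg at t=24 h): 340·exp(−0.05776·9) = 202.165 mg/L
Dose 5 (445 mg at t=32 h): 445·exp(−0.05776·1) = 420.024 mg/L
C(33) = 29.730 + 93.208 + 162.941 + 202.165 + 420.024 = 908.068 mg/L

908.068 mg/L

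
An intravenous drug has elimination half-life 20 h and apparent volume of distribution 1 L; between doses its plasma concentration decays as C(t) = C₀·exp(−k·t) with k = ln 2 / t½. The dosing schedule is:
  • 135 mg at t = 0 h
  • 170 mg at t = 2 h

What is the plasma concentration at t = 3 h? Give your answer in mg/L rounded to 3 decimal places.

k = ln 2 / 20 = 0.03466 per h
Dose 1 (135 mg at t=0 h): 135·exp(−0.03466·3) = 121.669 mg/L
Dose 2 (170 mg at t=2 h): 170·exp(−0.03466·1) = 164.209 mg/L
C(3) = 121.669 + 164.209 = 285.878 mg/L

285.878 mg/L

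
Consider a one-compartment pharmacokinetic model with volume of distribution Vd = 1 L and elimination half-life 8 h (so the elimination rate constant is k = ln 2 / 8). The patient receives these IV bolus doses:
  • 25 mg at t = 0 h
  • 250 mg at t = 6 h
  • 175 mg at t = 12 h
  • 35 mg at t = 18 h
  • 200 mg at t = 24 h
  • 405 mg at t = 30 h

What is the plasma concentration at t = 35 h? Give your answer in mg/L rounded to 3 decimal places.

393.067 mg/L

k = ln 2 / 8 = 0.08664 per h
Dose 1 (25 mg at t=0 h): 25·exp(−0.08664·35) = 1.205 mg/L
Dose 2 (250 mg at t=6 h): 250·exp(−0.08664·29) = 20.263 mg/L
Dose 3 (175 mg at t=12 h): 175·exp(−0.08664·23) = 23.855 mg/L
Dose 4 (35 mg at t=18 h): 35·exp(−0.08664·17) = 8.024 mg/L
Dose 5 (200 mg at t=24 h): 200·exp(−0.08664·11) = 77.111 mg/L
Dose 6 (405 mg at t=30 h): 405·exp(−0.08664·5) = 262.610 mg/L
C(35) = 1.205 + 20.263 + 23.855 + 8.024 + 77.111 + 262.610 = 393.067 mg/L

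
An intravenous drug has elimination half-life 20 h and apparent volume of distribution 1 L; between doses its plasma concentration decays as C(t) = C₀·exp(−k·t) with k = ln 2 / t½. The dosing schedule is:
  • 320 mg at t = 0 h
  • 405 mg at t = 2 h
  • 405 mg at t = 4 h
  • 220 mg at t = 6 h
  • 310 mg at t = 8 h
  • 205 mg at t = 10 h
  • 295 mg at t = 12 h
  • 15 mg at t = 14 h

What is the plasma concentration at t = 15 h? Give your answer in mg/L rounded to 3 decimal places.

1582.007 mg/L

k = ln 2 / 20 = 0.03466 per h
Dose 1 (320 mg at t=0 h): 320·exp(−0.03466·15) = 190.273 mg/L
Dose 2 (405 mg at t=2 h): 405·exp(−0.03466·13) = 258.099 mg/L
Dose 3 (405 mg at t=4 h): 405·exp(−0.03466·11) = 276.623 mg/L
Dose 4 (220 mg at t=6 h): 220·exp(−0.03466·9) = 161.049 mg/L
Dose 5 (310 mg at t=8 h): 310·exp(−0.03466·7) = 243.221 mg/L
Dose 6 (205 mg at t=10 h): 205·exp(−0.03466·5) = 172.384 mg/L
Dose 7 (295 mg at t=12 h): 295·exp(−0.03466·3) = 265.869 mg/L
Dose 8 (15 mg at t=14 h): 15·exp(−0.03466·1) = 14.489 mg/L
C(15) = 190.273 + 258.099 + 276.623 + 161.049 + 243.221 + 172.384 + 265.869 + 14.489 = 1582.007 mg/L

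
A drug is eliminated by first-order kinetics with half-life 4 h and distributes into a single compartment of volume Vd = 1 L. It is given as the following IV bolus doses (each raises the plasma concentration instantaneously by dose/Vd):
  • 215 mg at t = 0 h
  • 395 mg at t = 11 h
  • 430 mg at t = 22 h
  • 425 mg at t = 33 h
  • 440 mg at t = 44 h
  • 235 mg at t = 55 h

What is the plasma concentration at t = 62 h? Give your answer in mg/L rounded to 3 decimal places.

k = ln 2 / 4 = 0.17329 per h
Dose 1 (215 mg at t=0 h): 215·exp(−0.17329·62) = 0.005 mg/L
Dose 2 (395 mg at t=11 h): 395·exp(−0.17329·51) = 0.057 mg/L
Dose 3 (430 mg at t=22 h): 430·exp(−0.17329·40) = 0.420 mg/L
Dose 4 (425 mg at t=33 h): 425·exp(−0.17329·29) = 2.792 mg/L
Dose 5 (440 mg at t=44 h): 440·exp(−0.17329·18) = 19.445 mg/L
Dose 6 (235 mg at t=55 h): 235·exp(−0.17329·7) = 69.866 mg/L
C(62) = 0.005 + 0.057 + 0.420 + 2.792 + 19.445 + 69.866 = 92.585 mg/L

92.585 mg/L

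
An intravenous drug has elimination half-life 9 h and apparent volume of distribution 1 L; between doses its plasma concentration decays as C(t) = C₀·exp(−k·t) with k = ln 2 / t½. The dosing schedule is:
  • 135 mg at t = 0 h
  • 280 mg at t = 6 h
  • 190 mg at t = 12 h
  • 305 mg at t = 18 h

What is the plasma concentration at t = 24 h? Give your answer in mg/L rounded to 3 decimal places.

358.801 mg/L

k = ln 2 / 9 = 0.07702 per h
Dose 1 (135 mg at t=0 h): 135·exp(−0.07702·24) = 21.261 mg/L
Dose 2 (280 mg at t=6 h): 280·exp(−0.07702·18) = 70.000 mg/L
Dose 3 (190 mg at t=12 h): 190·exp(−0.07702·12) = 75.402 mg/L
Dose 4 (305 mg at t=18 h): 305·exp(−0.07702·6) = 192.138 mg/L
C(24) = 21.261 + 70.000 + 75.402 + 192.138 = 358.801 mg/L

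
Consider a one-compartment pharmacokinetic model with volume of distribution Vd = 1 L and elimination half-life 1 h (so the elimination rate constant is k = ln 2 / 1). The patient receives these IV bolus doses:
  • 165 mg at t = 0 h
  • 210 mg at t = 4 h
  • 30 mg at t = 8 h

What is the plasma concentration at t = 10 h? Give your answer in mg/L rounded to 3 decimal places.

k = ln 2 / 1 = 0.69315 per h
Dose 1 (165 mg at t=0 h): 165·exp(−0.69315·10) = 0.161 mg/L
Dose 2 (210 mg at t=4 h): 210·exp(−0.69315·6) = 3.281 mg/L
Dose 3 (30 mg at t=8 h): 30·exp(−0.69315·2) = 7.500 mg/L
C(10) = 0.161 + 3.281 + 7.500 = 10.942 mg/L

10.942 mg/L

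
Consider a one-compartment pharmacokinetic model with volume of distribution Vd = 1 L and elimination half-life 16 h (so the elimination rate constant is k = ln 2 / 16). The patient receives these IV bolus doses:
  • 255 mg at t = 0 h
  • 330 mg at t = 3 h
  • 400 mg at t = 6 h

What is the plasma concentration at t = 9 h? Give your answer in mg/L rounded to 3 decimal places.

k = ln 2 / 16 = 0.04332 per h
Dose 1 (255 mg at t=0 h): 255·exp(−0.04332·9) = 172.668 mg/L
Dose 2 (330 mg at t=3 h): 330·exp(−0.04332·6) = 254.465 mg/L
Dose 3 (400 mg at t=6 h): 400·exp(−0.04332·3) = 351.250 mg/L
C(9) = 172.668 + 254.465 + 351.250 = 778.383 mg/L

778.383 mg/L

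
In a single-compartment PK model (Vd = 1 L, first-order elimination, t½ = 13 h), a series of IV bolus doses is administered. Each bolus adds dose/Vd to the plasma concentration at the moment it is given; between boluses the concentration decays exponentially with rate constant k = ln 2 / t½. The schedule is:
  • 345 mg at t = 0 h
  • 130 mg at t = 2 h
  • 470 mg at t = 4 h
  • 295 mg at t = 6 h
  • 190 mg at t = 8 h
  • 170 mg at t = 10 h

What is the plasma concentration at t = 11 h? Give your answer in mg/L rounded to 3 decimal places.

k = ln 2 / 13 = 0.05332 per h
Dose 1 (345 mg at t=0 h): 345·exp(−0.05332·11) = 191.912 mg/L
Dose 2 (130 mg at t=2 h): 130·exp(−0.05332·9) = 80.452 mg/L
Dose 3 (470 mg at t=4 h): 470·exp(−0.05332·7) = 323.597 mg/L
Dose 4 (295 mg at t=6 h): 295·exp(−0.05332·5) = 225.965 mg/L
Dose 5 (190 mg at t=8 h): 190·exp(−0.05332·3) = 161.914 mg/L
Dose 6 (170 mg at t=10 h): 170·exp(−0.05332·1) = 161.173 mg/L
C(11) = 191.912 + 80.452 + 323.597 + 225.965 + 161.914 + 161.173 = 1145.014 mg/L

1145.014 mg/L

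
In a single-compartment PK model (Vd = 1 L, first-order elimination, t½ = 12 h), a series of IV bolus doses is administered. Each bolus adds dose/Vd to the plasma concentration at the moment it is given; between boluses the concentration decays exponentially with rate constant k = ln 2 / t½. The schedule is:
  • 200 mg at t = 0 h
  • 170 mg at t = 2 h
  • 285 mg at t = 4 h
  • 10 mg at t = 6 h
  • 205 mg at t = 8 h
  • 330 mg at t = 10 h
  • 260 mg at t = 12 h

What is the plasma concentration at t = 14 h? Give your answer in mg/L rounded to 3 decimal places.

978.852 mg/L

k = ln 2 / 12 = 0.05776 per h
Dose 1 (200 mg at t=0 h): 200·exp(−0.05776·14) = 89.090 mg/L
Dose 2 (170 mg at t=2 h): 170·exp(−0.05776·12) = 85.000 mg/L
Dose 3 (285 mg at t=4 h): 285·exp(−0.05776·10) = 159.951 mg/L
Dose 4 (10 mg at t=6 h): 10·exp(−0.05776·8) = 6.300 mg/L
Dose 5 (205 mg at t=8 h): 205·exp(−0.05776·6) = 144.957 mg/L
Dose 6 (330 mg at t=10 h): 330·exp(−0.05776·4) = 261.921 mg/L
Dose 7 (260 mg at t=12 h): 260·exp(−0.05776·2) = 231.634 mg/L
C(14) = 89.090 + 85.000 + 159.951 + 6.300 + 144.957 + 261.921 + 231.634 = 978.852 mg/L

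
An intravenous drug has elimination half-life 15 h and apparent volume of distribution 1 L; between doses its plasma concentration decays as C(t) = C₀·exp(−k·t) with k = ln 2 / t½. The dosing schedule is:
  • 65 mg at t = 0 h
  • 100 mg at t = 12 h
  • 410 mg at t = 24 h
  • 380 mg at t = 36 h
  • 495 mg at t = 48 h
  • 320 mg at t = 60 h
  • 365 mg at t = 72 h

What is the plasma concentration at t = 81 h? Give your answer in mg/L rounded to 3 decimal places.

552.396 mg/L

k = ln 2 / 15 = 0.04621 per h
Dose 1 (65 mg at t=0 h): 65·exp(−0.04621·81) = 1.539 mg/L
Dose 2 (100 mg at t=12 h): 100·exp(−0.04621·69) = 4.123 mg/L
Dose 3 (410 mg at t=24 h): 410·exp(−0.04621·57) = 29.435 mg/L
Dose 4 (380 mg at t=36 h): 380·exp(−0.04621·45) = 47.500 mg/L
Dose 5 (495 mg at t=48 h): 495·exp(−0.04621·33) = 107.731 mg/L
Dose 6 (320 mg at t=60 h): 320·exp(−0.04621·21) = 121.257 mg/L
Dose 7 (365 mg at t=72 h): 365·exp(−0.04621·9) = 240.810 mg/L
C(81) = 1.539 + 4.123 + 29.435 + 47.500 + 107.731 + 121.257 + 240.810 = 552.396 mg/L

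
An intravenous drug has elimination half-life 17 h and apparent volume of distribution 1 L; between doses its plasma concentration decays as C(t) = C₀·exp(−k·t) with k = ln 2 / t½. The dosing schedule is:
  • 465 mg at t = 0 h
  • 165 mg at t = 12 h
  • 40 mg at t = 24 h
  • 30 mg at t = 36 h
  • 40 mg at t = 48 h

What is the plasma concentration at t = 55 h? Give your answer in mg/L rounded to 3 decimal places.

k = ln 2 / 17 = 0.04077 per h
Dose 1 (465 mg at t=0 h): 465·exp(−0.04077·55) = 49.378 mg/L
Dose 2 (165 mg at t=12 h): 165·exp(−0.04077·43) = 28.580 mg/L
Dose 3 (40 mg at t=24 h): 40·exp(−0.04077·31) = 11.301 mg/L
Dose 4 (30 mg at t=36 h): 30·exp(−0.04077·19) = 13.825 mg/L
Dose 5 (40 mg at t=48 h): 40·exp(−0.04077·7) = 30.068 mg/L
C(55) = 49.378 + 28.580 + 11.301 + 13.825 + 30.068 = 133.152 mg/L

133.152 mg/L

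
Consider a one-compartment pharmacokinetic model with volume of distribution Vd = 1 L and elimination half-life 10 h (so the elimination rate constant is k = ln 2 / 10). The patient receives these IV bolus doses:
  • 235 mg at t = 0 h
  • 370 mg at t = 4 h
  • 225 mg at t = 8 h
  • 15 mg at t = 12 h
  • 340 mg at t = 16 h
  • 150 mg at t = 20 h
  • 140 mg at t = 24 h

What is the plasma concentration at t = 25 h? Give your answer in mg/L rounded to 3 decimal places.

622.084 mg/L

k = ln 2 / 10 = 0.06931 per h
Dose 1 (235 mg at t=0 h): 235·exp(−0.06931·25) = 41.543 mg/L
Dose 2 (370 mg at t=4 h): 370·exp(−0.06931·21) = 86.306 mg/L
Dose 3 (225 mg at t=8 h): 225·exp(−0.06931·17) = 69.252 mg/L
Dose 4 (15 mg at t=12 h): 15·exp(−0.06931·13) = 6.092 mg/L
Dose 5 (340 mg at t=16 h): 340·exp(−0.06931·9) = 182.201 mg/L
Dose 6 (150 mg at t=20 h): 150·exp(−0.06931·5) = 106.066 mg/L
Dose 7 (140 mg at t=24 h): 140·exp(−0.06931·1) = 130.625 mg/L
C(25) = 41.543 + 86.306 + 69.252 + 6.092 + 182.201 + 106.066 + 130.625 = 622.084 mg/L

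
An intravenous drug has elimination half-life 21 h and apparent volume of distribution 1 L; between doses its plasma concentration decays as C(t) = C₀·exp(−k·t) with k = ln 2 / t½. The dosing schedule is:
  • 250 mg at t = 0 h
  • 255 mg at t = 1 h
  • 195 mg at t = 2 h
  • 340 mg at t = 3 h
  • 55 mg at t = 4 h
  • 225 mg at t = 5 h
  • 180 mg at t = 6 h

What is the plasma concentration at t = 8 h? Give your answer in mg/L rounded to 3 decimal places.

1263.102 mg/L

k = ln 2 / 21 = 0.03301 per h
Dose 1 (250 mg at t=0 h): 250·exp(−0.03301·8) = 191.983 mg/L
Dose 2 (255 mg at t=1 h): 255·exp(−0.03301·7) = 202.394 mg/L
Dose 3 (195 mg at t=2 h): 195·exp(−0.03301·6) = 159.965 mg/L
Dose 4 (340 mg at t=3 h): 340·exp(−0.03301·5) = 288.274 mg/L
Dose 5 (55 mg at t=4 h): 55·exp(−0.03301·4) = 48.197 mg/L
Dose 6 (225 mg at t=5 h): 225·exp(−0.03301·3) = 203.788 mg/L
Dose 7 (180 mg at t=6 h): 180·exp(−0.03301·2) = 168.501 mg/L
C(8) = 191.983 + 202.394 + 159.965 + 288.274 + 48.197 + 203.788 + 168.501 = 1263.102 mg/L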